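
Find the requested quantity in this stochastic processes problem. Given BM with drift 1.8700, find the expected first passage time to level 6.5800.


Expected first passage time = a/mu
= 6.5800/1.8700
= 3.5187

3.5187


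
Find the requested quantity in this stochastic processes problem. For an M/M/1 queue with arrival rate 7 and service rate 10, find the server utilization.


rho = lambda/mu
= 7/10
= 0.7000

0.7000


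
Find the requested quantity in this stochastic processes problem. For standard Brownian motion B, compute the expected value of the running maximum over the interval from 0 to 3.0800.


E(max B(s)) = sqrt(2t/pi)
= sqrt(2*3.0800/pi)
= sqrt(1.9608)
= 1.4003

1.4003


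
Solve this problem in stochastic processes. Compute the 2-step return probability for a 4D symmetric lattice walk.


P(return in 2 steps) = P(reverse first step) = 1/(2d)
= 1/8
= 0.1250

0.1250


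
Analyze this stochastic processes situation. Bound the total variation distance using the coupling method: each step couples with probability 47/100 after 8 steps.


TV distance bound <= (1-delta)^n
= (1 - 0.4700)^8
= 0.5300^8
= 0.0062

0.0062


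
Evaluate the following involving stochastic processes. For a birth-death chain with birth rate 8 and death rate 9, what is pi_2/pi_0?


For birth-death process, pi_n/pi_0 = (lambda/mu)^n
= (8/9)^2
= 0.7901

0.7901


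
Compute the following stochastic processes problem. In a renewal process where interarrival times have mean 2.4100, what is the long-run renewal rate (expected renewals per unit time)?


Long-run renewal rate = 1/E(X)
= 1/2.4100
= 0.4149

0.4149


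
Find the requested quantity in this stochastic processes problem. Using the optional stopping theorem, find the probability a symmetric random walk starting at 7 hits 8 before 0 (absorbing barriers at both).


By optional stopping theorem: E(M at tau) = M(0) = 7
P(hit 8)*8 + P(hit 0)*0 = 7
P(hit 8) = (7 - 0)/(8 - 0) = 7/8 = 0.8750

0.8750


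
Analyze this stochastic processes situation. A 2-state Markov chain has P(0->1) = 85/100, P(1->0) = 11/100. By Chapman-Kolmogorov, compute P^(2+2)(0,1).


P^4 = P^2 * P^2
Computing via matrix multiplication of the transition matrix.
Entry (0,1) of P^4 = 0.8854

0.8854


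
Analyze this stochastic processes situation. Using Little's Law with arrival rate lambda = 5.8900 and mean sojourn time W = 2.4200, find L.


Little's Law: L = lambda * W
= 5.8900 * 2.4200
= 14.2538

14.2538


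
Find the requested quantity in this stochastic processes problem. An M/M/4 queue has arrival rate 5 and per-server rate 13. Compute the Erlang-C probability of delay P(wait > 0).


a = lambda/mu = 0.3846
rho = a/c = 0.0962
Erlang-C formula applied:
C(c,a) = 6.8669e-04

6.8669e-04


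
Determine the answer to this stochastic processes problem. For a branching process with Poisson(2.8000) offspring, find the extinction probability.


Since mu = 2.8000 > 1, extinction prob q < 1.
Solve s = exp(mu*(s-1)) iteratively.
q = 0.0750

0.0750


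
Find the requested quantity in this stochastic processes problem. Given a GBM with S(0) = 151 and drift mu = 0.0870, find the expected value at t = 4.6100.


E[S(t)] = S(0) * exp(mu * t)
= 151 * exp(0.0870 * 4.6100)
= 151 * 1.4934
= 225.5067

225.5067


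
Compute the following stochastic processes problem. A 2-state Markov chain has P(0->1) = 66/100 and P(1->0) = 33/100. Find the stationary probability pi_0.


Stationary distribution: pi_0 = p10/(p01+p10), pi_1 = p01/(p01+p10)
p01 = 0.6600, p10 = 0.3300
pi_0 = 0.3333

0.3333


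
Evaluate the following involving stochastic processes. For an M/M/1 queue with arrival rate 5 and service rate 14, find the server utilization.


rho = lambda/mu
= 5/14
= 0.3571

0.3571


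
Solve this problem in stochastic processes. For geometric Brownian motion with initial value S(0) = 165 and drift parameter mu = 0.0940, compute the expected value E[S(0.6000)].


E[S(t)] = S(0) * exp(mu * t)
= 165 * exp(0.0940 * 0.6000)
= 165 * 1.0580
= 174.5734

174.5734


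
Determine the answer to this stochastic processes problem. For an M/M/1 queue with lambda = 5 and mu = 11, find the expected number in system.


rho = 5/11 = 0.4545
L = rho/(1-rho)
= 0.4545/0.5455
= 0.8333

0.8333


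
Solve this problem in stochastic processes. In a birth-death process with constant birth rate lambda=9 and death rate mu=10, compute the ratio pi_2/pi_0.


For birth-death process, pi_n/pi_0 = (lambda/mu)^n
= (9/10)^2
= 0.8100

0.8100


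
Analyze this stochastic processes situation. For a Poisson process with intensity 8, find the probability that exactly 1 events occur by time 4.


P(N(t)=k) = (lambda*t)^k * exp(-lambda*t) / k!
lambda*t = 32
= 32^1 * exp(-32) / 1!
= 32 * 1.2664e-14 / 1
= 4.0525e-13

4.0525e-13


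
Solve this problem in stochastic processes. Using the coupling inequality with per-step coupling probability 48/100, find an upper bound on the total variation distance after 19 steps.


TV distance bound <= (1-delta)^n
= (1 - 0.4800)^19
= 0.5200^19
= 4.0185e-06

4.0185e-06


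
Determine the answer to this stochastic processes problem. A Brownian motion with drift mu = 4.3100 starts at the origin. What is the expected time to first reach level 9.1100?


Expected first passage time = a/mu
= 9.1100/4.3100
= 2.1137

2.1137


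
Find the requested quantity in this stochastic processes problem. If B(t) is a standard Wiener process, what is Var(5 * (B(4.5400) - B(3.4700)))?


Var(alpha*(B(t)-B(s))) = alpha^2 * (t-s)
= 5^2 * (4.5400 - 3.4700)
= 25 * 1.0700
= 26.7500

26.7500


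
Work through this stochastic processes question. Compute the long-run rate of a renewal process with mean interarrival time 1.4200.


Long-run renewal rate = 1/E(X)
= 1/1.4200
= 0.7042

0.7042


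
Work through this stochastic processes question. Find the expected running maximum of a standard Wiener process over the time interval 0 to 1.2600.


E(max B(s)) = sqrt(2t/pi)
= sqrt(2*1.2600/pi)
= sqrt(0.8021)
= 0.8956

0.8956


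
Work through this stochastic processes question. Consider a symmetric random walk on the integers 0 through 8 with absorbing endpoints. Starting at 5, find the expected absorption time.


For symmetric RW on 0,...,N with absorbing barriers, E(i) = i*(N-i)
E(5) = 5 * 3 = 15

15


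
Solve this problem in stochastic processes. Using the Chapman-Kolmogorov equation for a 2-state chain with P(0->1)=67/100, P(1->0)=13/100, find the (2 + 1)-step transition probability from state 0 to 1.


P^3 = P^2 * P^1
Computing via matrix multiplication of the transition matrix.
Entry (0,1) of P^3 = 0.8308

0.8308


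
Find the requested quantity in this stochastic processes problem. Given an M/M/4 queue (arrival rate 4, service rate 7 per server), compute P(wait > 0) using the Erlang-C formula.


a = lambda/mu = 0.5714
rho = a/c = 0.1429
Erlang-C formula applied:
C(c,a) = 0.0029

0.0029


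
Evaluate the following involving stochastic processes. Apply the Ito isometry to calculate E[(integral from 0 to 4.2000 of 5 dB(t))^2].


By Ito isometry: E[(int f dB)^2] = int f^2 dt
= 5^2 * 4.2000
= 25 * 4.2000 = 105.0000

105.0000


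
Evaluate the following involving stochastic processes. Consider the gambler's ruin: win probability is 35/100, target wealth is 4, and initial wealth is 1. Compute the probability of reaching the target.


Gambler's ruin formula:
r = q/p = 0.6500/0.3500 = 1.8571
P(win) = (1 - r^i)/(1 - r^N)
= (1 - 1.8571^1)/(1 - 1.8571^4)
= 0.0787

0.0787


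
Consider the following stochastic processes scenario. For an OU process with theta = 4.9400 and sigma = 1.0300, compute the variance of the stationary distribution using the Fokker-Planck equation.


Stationary variance = sigma^2 / (2*theta)
= 1.0300^2 / (2*4.9400)
= 1.0609 / 9.8800
= 0.1074

0.1074


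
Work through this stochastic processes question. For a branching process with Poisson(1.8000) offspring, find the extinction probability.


Since mu = 1.8000 > 1, extinction prob q < 1.
Solve s = exp(mu*(s-1)) iteratively.
q = 0.2676

0.2676


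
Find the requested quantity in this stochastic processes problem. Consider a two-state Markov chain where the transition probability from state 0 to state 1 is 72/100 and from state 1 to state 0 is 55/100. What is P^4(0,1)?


Computing P^4 by matrix multiplication.
P = [[0.2800, 0.7200], [0.5500, 0.4500]]
After raising P to the power 4:
P^4(0,1) = 0.5639

0.5639


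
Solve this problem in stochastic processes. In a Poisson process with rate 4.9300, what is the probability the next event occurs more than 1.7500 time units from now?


P(X > t) = exp(-lambda * t)
= exp(-4.9300 * 1.7500)
= exp(-8.6275) = 1.7911e-04

1.7911e-04


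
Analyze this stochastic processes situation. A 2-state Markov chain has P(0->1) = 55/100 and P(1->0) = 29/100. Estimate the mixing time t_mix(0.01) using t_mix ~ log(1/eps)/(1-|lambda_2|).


lambda_2 = |1 - p01 - p10| = |1 - 0.5500 - 0.2900| = 0.1600
t_mix ~ log(1/eps)/(1 - |lambda_2|)
= log(100)/(1 - 0.1600) = 4.6052/0.8400
= 5.4823

5.4823


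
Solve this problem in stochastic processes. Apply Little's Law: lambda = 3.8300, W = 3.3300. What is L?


Little's Law: L = lambda * W
= 3.8300 * 3.3300
= 12.7539

12.7539


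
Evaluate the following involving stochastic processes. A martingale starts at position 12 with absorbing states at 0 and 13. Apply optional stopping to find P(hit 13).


By optional stopping theorem: E(M at tau) = M(0) = 12
P(hit 13)*13 + P(hit 0)*0 = 12
P(hit 13) = (12 - 0)/(13 - 0) = 12/13 = 0.9231

0.9231


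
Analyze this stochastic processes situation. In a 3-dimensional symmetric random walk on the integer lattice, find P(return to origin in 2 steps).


P(return in 2 steps) = P(reverse first step) = 1/(2d)
= 1/6
= 0.1667

0.1667


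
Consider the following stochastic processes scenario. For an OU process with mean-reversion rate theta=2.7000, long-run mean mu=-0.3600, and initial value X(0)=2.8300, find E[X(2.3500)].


E[X(t)] = mu + (X(0) - mu)*exp(-theta*t)
= -0.3600 + (2.8300 - -0.3600)*exp(-2.7000*2.3500)
= -0.3600 + 3.1900 * 0.0018
= -0.3544

-0.3544


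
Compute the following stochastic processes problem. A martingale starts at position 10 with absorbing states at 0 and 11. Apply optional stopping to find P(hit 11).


By optional stopping theorem: E(M at tau) = M(0) = 10
P(hit 11)*11 + P(hit 0)*0 = 10
P(hit 11) = (10 - 0)/(11 - 0) = 10/11 = 0.9091

0.9091


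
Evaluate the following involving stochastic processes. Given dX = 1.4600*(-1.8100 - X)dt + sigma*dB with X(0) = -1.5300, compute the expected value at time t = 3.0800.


E[X(t)] = mu + (X(0) - mu)*exp(-theta*t)
= -1.8100 + (-1.5300 - -1.8100)*exp(-1.4600*3.0800)
= -1.8100 + 0.2800 * 0.0111
= -1.8069

-1.8069


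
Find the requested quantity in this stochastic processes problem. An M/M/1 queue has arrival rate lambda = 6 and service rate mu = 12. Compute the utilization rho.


rho = lambda/mu
= 6/12
= 0.5000

0.5000


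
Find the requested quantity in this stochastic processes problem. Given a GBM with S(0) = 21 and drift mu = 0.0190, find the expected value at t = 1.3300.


E[S(t)] = S(0) * exp(mu * t)
= 21 * exp(0.0190 * 1.3300)
= 21 * 1.0256
= 21.5374

21.5374


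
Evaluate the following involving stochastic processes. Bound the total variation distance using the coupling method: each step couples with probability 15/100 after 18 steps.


TV distance bound <= (1-delta)^n
= (1 - 0.1500)^18
= 0.8500^18
= 0.0536

0.0536


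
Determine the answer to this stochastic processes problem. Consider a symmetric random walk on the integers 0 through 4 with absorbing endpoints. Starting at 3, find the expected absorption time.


For symmetric RW on 0,...,N with absorbing barriers, E(i) = i*(N-i)
E(3) = 3 * 1 = 3

3


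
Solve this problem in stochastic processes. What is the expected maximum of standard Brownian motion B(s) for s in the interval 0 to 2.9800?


E(max B(s)) = sqrt(2t/pi)
= sqrt(2*2.9800/pi)
= sqrt(1.8971)
= 1.3774

1.3774


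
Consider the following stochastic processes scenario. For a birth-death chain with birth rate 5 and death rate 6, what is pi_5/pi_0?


For birth-death process, pi_n/pi_0 = (lambda/mu)^n
= (5/6)^5
= 0.4019

0.4019


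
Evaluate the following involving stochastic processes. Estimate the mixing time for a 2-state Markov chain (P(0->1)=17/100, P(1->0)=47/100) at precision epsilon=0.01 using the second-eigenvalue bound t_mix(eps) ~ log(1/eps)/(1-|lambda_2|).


lambda_2 = |1 - p01 - p10| = |1 - 0.1700 - 0.4700| = 0.3600
t_mix ~ log(1/eps)/(1 - |lambda_2|)
= log(100)/(1 - 0.3600) = 4.6052/0.6400
= 7.1956

7.1956


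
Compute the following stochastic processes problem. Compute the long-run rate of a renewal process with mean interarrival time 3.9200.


Long-run renewal rate = 1/E(X)
= 1/3.9200
= 0.2551

0.2551


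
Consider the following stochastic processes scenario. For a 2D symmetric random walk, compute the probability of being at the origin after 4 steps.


P = C(4,2)^2 / 4^4
= 6^2 / 256
= 36 / 256
= 0.1406

0.1406


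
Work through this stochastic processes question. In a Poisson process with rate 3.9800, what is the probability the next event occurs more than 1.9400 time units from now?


P(X > t) = exp(-lambda * t)
= exp(-3.9800 * 1.9400)
= exp(-7.7212) = 4.4333e-04

4.4333e-04


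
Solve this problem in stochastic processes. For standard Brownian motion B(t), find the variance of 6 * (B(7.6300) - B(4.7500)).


Var(alpha*(B(t)-B(s))) = alpha^2 * (t-s)
= 6^2 * (7.6300 - 4.7500)
= 36 * 2.8800
= 103.6800

103.6800


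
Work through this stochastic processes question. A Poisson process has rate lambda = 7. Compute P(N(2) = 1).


P(N(t)=k) = (lambda*t)^k * exp(-lambda*t) / k!
lambda*t = 14
= 14^1 * exp(-14) / 1!
= 14 * 8.3153e-07 / 1
= 1.1641e-05

1.1641e-05


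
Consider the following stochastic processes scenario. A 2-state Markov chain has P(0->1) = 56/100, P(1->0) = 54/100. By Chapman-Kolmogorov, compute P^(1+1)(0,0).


P^2 = P^1 * P^1
Computing via matrix multiplication of the transition matrix.
Entry (0,0) of P^2 = 0.4960

0.4960


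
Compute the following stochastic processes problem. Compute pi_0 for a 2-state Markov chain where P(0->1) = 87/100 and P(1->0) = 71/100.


Stationary distribution: pi_0 = p10/(p01+p10), pi_1 = p01/(p01+p10)
p01 = 0.8700, p10 = 0.7100
pi_0 = 0.4494

0.4494


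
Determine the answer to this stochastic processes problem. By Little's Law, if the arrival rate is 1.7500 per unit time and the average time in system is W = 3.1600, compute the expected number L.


Little's Law: L = lambda * W
= 1.7500 * 3.1600
= 5.5300

5.5300


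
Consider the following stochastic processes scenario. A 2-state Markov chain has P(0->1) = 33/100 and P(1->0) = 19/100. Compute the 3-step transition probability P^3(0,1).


Computing P^3 by matrix multiplication.
P = [[0.6700, 0.3300], [0.1900, 0.8100]]
After raising P to the power 3:
P^3(0,1) = 0.5644

0.5644


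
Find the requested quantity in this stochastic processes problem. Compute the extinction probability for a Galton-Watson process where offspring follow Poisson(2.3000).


Since mu = 2.3000 > 1, extinction prob q < 1.
Solve s = exp(mu*(s-1)) iteratively.
q = 0.1376

0.1376


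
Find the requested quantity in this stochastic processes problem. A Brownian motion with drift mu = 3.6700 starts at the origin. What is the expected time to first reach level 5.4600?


Expected first passage time = a/mu
= 5.4600/3.6700
= 1.4877

1.4877


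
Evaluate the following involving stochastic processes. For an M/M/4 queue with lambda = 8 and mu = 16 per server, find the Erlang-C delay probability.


a = lambda/mu = 0.5000
rho = a/c = 0.1250
Erlang-C formula applied:
C(c,a) = 0.0018

0.0018


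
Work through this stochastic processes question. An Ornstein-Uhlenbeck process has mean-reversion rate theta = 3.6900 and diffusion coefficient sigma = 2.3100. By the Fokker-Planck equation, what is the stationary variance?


Stationary variance = sigma^2 / (2*theta)
= 2.3100^2 / (2*3.6900)
= 5.3361 / 7.3800
= 0.7230

0.7230


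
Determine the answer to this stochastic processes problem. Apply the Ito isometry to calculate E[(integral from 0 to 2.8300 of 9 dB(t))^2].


By Ito isometry: E[(int f dB)^2] = int f^2 dt
= 9^2 * 2.8300
= 81 * 2.8300 = 229.2300

229.2300


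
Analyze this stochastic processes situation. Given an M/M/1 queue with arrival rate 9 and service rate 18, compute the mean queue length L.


rho = 9/18 = 0.5000
L = rho/(1-rho)
= 0.5000/0.5000
= 1.0000

1.0000


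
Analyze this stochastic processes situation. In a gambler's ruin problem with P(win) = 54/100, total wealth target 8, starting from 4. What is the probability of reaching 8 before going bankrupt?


Gambler's ruin formula:
r = q/p = 0.4600/0.5400 = 0.8519
P(win) = (1 - r^i)/(1 - r^N)
= (1 - 0.8519^4)/(1 - 0.8519^8)
= 0.6551

0.6551


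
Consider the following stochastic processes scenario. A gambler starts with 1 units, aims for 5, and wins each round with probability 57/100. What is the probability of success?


Gambler's ruin formula:
r = q/p = 0.4300/0.5700 = 0.7544
P(win) = (1 - r^i)/(1 - r^N)
= (1 - 0.7544^1)/(1 - 0.7544^5)
= 0.3250

0.3250


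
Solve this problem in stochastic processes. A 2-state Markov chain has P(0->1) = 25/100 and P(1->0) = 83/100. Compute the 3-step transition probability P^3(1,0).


Computing P^3 by matrix multiplication.
P = [[0.7500, 0.2500], [0.8300, 0.1700]]
After raising P to the power 3:
P^3(1,0) = 0.7689

0.7689


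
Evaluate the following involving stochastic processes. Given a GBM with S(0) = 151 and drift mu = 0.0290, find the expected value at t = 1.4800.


E[S(t)] = S(0) * exp(mu * t)
= 151 * exp(0.0290 * 1.4800)
= 151 * 1.0439
= 157.6220

157.6220


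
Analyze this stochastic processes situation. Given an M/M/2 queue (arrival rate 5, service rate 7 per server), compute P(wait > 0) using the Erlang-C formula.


a = lambda/mu = 0.7143
rho = a/c = 0.3571
Erlang-C formula applied:
C(c,a) = 0.1880

0.1880


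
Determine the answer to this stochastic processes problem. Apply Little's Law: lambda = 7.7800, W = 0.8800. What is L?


Little's Law: L = lambda * W
= 7.7800 * 0.8800
= 6.8464

6.8464


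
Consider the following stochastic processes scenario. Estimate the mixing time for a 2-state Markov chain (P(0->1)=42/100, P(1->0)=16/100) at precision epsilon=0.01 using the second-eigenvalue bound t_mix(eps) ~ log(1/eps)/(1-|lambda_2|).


lambda_2 = |1 - p01 - p10| = |1 - 0.4200 - 0.1600| = 0.4200
t_mix ~ log(1/eps)/(1 - |lambda_2|)
= log(100)/(1 - 0.4200) = 4.6052/0.5800
= 7.9399

7.9399


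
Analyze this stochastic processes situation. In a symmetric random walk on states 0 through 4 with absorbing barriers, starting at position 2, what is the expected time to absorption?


For symmetric RW on 0,...,N with absorbing barriers, E(i) = i*(N-i)
E(2) = 2 * 2 = 4

4


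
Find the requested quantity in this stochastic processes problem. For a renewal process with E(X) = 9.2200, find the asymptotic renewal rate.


Long-run renewal rate = 1/E(X)
= 1/9.2200
= 0.1085

0.1085


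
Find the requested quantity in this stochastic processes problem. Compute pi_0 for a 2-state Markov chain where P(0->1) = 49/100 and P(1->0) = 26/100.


Stationary distribution: pi_0 = p10/(p01+p10), pi_1 = p01/(p01+p10)
p01 = 0.4900, p10 = 0.2600
pi_0 = 0.3467

0.3467


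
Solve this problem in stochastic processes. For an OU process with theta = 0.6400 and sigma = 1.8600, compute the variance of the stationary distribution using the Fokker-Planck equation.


Stationary variance = sigma^2 / (2*theta)
= 1.8600^2 / (2*0.6400)
= 3.4596 / 1.2800
= 2.7028

2.7028


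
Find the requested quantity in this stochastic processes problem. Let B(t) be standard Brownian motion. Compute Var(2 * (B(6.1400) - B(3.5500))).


Var(alpha*(B(t)-B(s))) = alpha^2 * (t-s)
= 2^2 * (6.1400 - 3.5500)
= 4 * 2.5900
= 10.3600

10.3600


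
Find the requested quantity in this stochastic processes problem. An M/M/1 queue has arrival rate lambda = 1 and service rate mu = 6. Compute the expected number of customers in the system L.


rho = 1/6 = 0.1667
L = rho/(1-rho)
= 0.1667/0.8333
= 0.2000

0.2000


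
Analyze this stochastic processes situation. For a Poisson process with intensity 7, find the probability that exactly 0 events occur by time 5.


P(N(t)=k) = (lambda*t)^k * exp(-lambda*t) / k!
lambda*t = 35
= 35^0 * exp(-35) / 0!
= 1 * 6.3051e-16 / 1
= 6.3051e-16

6.3051e-16


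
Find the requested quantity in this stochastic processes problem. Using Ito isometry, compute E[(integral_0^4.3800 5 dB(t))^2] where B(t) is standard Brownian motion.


By Ito isometry: E[(int f dB)^2] = int f^2 dt
= 5^2 * 4.3800
= 25 * 4.3800 = 109.5000

109.5000


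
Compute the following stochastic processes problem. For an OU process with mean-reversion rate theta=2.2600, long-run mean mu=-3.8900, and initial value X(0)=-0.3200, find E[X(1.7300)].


E[X(t)] = mu + (X(0) - mu)*exp(-theta*t)
= -3.8900 + (-0.3200 - -3.8900)*exp(-2.2600*1.7300)
= -3.8900 + 3.5700 * 0.0200
= -3.8184

-3.8184


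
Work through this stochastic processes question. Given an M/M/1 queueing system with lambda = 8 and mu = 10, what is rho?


rho = lambda/mu
= 8/10
= 0.8000

0.8000


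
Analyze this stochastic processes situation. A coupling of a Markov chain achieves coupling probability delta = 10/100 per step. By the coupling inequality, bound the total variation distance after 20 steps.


TV distance bound <= (1-delta)^n
= (1 - 0.1000)^20
= 0.9000^20
= 0.1216

0.1216


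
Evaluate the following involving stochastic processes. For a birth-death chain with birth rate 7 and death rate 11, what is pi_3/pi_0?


For birth-death process, pi_n/pi_0 = (lambda/mu)^n
= (7/11)^3
= 0.2577

0.2577


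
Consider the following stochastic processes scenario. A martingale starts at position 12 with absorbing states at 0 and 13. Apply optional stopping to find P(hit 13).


By optional stopping theorem: E(M at tau) = M(0) = 12
P(hit 13)*13 + P(hit 0)*0 = 12
P(hit 13) = (12 - 0)/(13 - 0) = 12/13 = 0.9231

0.9231


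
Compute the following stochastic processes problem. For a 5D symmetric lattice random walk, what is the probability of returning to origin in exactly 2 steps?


P(return in 2 steps) = P(reverse first step) = 1/(2d)
= 1/10
= 0.1000

0.1000


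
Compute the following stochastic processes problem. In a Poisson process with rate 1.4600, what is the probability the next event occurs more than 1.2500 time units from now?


P(X > t) = exp(-lambda * t)
= exp(-1.4600 * 1.2500)
= exp(-1.8250) = 0.1612

0.1612


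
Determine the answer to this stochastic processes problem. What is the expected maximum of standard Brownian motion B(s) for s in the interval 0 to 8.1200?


E(max B(s)) = sqrt(2t/pi)
= sqrt(2*8.1200/pi)
= sqrt(5.1694)
= 2.2736

2.2736


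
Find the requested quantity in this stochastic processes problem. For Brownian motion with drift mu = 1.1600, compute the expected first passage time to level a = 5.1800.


Expected first passage time = a/mu
= 5.1800/1.1600
= 4.4655

4.4655


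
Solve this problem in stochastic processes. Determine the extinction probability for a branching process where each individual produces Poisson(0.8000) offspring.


Since mu = 0.8000 <= 1, extinction probability = 1.

1.0000


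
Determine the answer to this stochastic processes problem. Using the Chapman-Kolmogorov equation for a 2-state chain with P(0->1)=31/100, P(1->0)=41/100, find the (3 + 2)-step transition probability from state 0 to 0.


P^5 = P^3 * P^2
Computing via matrix multiplication of the transition matrix.
Entry (0,0) of P^5 = 0.5702

0.5702


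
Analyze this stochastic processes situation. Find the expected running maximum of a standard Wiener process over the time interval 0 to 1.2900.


E(max B(s)) = sqrt(2t/pi)
= sqrt(2*1.2900/pi)
= sqrt(0.8212)
= 0.9062

0.9062


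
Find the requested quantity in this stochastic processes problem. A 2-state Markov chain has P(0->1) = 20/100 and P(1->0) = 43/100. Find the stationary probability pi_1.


Stationary distribution: pi_0 = p10/(p01+p10), pi_1 = p01/(p01+p10)
p01 = 0.2000, p10 = 0.4300
pi_1 = 0.3175

0.3175


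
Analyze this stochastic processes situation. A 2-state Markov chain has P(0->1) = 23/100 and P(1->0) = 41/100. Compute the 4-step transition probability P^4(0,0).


Computing P^4 by matrix multiplication.
P = [[0.7700, 0.2300], [0.4100, 0.5900]]
After raising P to the power 4:
P^4(0,0) = 0.6467

0.6467


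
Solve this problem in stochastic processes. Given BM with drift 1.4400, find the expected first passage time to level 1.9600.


Expected first passage time = a/mu
= 1.9600/1.4400
= 1.3611

1.3611


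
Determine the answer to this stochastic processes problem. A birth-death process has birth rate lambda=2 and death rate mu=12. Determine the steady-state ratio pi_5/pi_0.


For birth-death process, pi_n/pi_0 = (lambda/mu)^n
= (2/12)^5
= 1.2860e-04

1.2860e-04


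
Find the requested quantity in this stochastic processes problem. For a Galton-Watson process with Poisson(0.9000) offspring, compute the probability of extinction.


Since mu = 0.9000 <= 1, extinction probability = 1.

1.0000


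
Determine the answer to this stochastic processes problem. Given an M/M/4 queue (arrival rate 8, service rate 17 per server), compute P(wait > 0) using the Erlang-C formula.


a = lambda/mu = 0.4706
rho = a/c = 0.1176
Erlang-C formula applied:
C(c,a) = 0.0014

0.0014


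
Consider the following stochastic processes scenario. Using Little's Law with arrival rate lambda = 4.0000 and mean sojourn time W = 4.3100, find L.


Little's Law: L = lambda * W
= 4.0000 * 4.3100
= 17.2400

17.2400


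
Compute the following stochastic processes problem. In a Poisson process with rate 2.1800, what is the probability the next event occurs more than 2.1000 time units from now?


P(X > t) = exp(-lambda * t)
= exp(-2.1800 * 2.1000)
= exp(-4.5780) = 0.0103

0.0103


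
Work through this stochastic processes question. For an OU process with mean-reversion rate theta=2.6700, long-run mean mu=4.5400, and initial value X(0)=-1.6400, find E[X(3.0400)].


E[X(t)] = mu + (X(0) - mu)*exp(-theta*t)
= 4.5400 + (-1.6400 - 4.5400)*exp(-2.6700*3.0400)
= 4.5400 + -6.1800 * 2.9848e-04
= 4.5382

4.5382


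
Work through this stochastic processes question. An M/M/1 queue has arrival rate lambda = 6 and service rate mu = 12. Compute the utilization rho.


rho = lambda/mu
= 6/12
= 0.5000

0.5000


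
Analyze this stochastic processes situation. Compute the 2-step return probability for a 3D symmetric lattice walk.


P(return in 2 steps) = P(reverse first step) = 1/(2d)
= 1/6
= 0.1667

0.1667


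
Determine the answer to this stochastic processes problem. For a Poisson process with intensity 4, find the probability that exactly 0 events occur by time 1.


P(N(t)=k) = (lambda*t)^k * exp(-lambda*t) / k!
lambda*t = 4
= 4^0 * exp(-4) / 0!
= 1 * 0.0183 / 1
= 0.0183

0.0183


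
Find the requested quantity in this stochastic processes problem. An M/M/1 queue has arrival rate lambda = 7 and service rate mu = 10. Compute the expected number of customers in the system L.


rho = 7/10 = 0.7000
L = rho/(1-rho)
= 0.7000/0.3000
= 2.3333

2.3333


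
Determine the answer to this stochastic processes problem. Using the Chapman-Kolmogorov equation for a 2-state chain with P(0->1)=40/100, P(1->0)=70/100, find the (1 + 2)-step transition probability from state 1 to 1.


P^3 = P^1 * P^2
Computing via matrix multiplication of the transition matrix.
Entry (1,1) of P^3 = 0.3630

0.3630


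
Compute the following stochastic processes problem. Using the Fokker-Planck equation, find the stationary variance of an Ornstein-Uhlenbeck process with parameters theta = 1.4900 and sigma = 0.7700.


Stationary variance = sigma^2 / (2*theta)
= 0.7700^2 / (2*1.4900)
= 0.5929 / 2.9800
= 0.1990

0.1990


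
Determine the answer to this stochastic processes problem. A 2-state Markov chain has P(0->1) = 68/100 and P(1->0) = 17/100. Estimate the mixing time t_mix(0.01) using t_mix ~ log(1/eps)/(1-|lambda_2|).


lambda_2 = |1 - p01 - p10| = |1 - 0.6800 - 0.1700| = 0.1500
t_mix ~ log(1/eps)/(1 - |lambda_2|)
= log(100)/(1 - 0.1500) = 4.6052/0.8500
= 5.4178

5.4178


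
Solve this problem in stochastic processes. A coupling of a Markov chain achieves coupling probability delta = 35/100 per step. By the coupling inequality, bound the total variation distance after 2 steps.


TV distance bound <= (1-delta)^n
= (1 - 0.3500)^2
= 0.6500^2
= 0.4225

0.4225


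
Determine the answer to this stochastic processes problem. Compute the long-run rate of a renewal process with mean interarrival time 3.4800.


Long-run renewal rate = 1/E(X)
= 1/3.4800
= 0.2874

0.2874


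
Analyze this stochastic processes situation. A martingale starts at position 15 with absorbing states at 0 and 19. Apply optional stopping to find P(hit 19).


By optional stopping theorem: E(M at tau) = M(0) = 15
P(hit 19)*19 + P(hit 0)*0 = 15
P(hit 19) = (15 - 0)/(19 - 0) = 15/19 = 0.7895

0.7895


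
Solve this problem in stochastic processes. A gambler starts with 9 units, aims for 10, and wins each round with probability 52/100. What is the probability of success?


Gambler's ruin formula:
r = q/p = 0.4800/0.5200 = 0.9231
P(win) = (1 - r^i)/(1 - r^N)
= (1 - 0.9231^9)/(1 - 0.9231^10)
= 0.9321

0.9321


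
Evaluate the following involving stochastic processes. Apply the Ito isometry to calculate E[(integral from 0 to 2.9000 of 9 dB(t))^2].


By Ito isometry: E[(int f dB)^2] = int f^2 dt
= 9^2 * 2.9000
= 81 * 2.9000 = 234.9000

234.9000


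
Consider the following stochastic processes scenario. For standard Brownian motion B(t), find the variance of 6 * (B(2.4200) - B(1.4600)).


Var(alpha*(B(t)-B(s))) = alpha^2 * (t-s)
= 6^2 * (2.4200 - 1.4600)
= 36 * 0.9600
= 34.5600

34.5600


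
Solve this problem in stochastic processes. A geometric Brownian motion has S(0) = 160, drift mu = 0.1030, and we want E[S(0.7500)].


E[S(t)] = S(0) * exp(mu * t)
= 160 * exp(0.1030 * 0.7500)
= 160 * 1.0803
= 172.8499

172.8499


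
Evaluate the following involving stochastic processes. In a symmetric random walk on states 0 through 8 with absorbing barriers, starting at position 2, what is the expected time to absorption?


For symmetric RW on 0,...,N with absorbing barriers, E(i) = i*(N-i)
E(2) = 2 * 6 = 12

12


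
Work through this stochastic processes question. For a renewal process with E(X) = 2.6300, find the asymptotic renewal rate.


Long-run renewal rate = 1/E(X)
= 1/2.6300
= 0.3802

0.3802


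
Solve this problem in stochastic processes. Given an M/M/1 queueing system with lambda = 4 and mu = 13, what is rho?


rho = lambda/mu
= 4/13
= 0.3077

0.3077


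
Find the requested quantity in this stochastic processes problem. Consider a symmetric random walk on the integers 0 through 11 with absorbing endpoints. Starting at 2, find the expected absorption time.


For symmetric RW on 0,...,N with absorbing barriers, E(i) = i*(N-i)
E(2) = 2 * 9 = 18

18


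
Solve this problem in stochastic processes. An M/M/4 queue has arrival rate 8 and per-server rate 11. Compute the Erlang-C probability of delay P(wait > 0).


a = lambda/mu = 0.7273
rho = a/c = 0.1818
Erlang-C formula applied:
C(c,a) = 0.0069

0.0069


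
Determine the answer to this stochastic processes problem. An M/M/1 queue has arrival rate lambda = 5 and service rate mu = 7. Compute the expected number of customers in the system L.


rho = 5/7 = 0.7143
L = rho/(1-rho)
= 0.7143/0.2857
= 2.5000

2.5000


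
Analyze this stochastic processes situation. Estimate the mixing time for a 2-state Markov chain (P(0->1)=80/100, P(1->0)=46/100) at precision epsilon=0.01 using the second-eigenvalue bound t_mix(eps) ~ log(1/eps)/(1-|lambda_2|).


lambda_2 = |1 - p01 - p10| = |1 - 0.8000 - 0.4600| = 0.2600
t_mix ~ log(1/eps)/(1 - |lambda_2|)
= log(100)/(1 - 0.2600) = 4.6052/0.7400
= 6.2232

6.2232


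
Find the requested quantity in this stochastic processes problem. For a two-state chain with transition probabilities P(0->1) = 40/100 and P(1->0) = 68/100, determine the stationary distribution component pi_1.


Stationary distribution: pi_0 = p10/(p01+p10), pi_1 = p01/(p01+p10)
p01 = 0.4000, p10 = 0.6800
pi_1 = 0.3704

0.3704


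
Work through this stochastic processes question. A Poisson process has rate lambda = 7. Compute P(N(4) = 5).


P(N(t)=k) = (lambda*t)^k * exp(-lambda*t) / k!
lambda*t = 28
= 28^5 * exp(-28) / 5!
= 17210368 * 6.9144e-13 / 120
= 9.9166e-08

9.9166e-08


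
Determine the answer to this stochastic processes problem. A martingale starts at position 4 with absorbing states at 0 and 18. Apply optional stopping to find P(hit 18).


By optional stopping theorem: E(M at tau) = M(0) = 4
P(hit 18)*18 + P(hit 0)*0 = 4
P(hit 18) = (4 - 0)/(18 - 0) = 2/9 = 0.2222

0.2222


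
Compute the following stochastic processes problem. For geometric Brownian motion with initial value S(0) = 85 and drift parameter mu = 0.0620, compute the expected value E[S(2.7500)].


E[S(t)] = S(0) * exp(mu * t)
= 85 * exp(0.0620 * 2.7500)
= 85 * 1.1859
= 100.8013

100.8013


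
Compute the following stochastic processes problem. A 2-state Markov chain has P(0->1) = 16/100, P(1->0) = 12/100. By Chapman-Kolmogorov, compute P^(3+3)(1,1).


P^6 = P^3 * P^3
Computing via matrix multiplication of the transition matrix.
Entry (1,1) of P^6 = 0.6311

0.6311


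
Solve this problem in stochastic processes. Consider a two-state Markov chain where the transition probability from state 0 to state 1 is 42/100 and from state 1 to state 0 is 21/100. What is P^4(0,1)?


Computing P^4 by matrix multiplication.
P = [[0.5800, 0.4200], [0.2100, 0.7900]]
After raising P to the power 4:
P^4(0,1) = 0.6542

0.6542


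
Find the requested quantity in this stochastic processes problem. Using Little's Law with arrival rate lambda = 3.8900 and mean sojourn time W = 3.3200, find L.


Little's Law: L = lambda * W
= 3.8900 * 3.3200
= 12.9148

12.9148


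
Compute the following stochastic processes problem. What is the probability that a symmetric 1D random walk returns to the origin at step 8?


P(S(8) = 0) = C(8,4) / 4^4
= 70 / 256
= 0.2734

0.2734


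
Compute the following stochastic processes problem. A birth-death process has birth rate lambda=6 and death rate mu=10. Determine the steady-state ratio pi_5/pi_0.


For birth-death process, pi_n/pi_0 = (lambda/mu)^n
= (6/10)^5
= 0.0778

0.0778


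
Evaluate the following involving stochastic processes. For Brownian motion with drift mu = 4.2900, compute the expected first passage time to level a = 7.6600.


Expected first passage time = a/mu
= 7.6600/4.2900
= 1.7855

1.7855


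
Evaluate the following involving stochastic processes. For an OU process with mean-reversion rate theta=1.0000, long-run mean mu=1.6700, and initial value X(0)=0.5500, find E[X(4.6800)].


E[X(t)] = mu + (X(0) - mu)*exp(-theta*t)
= 1.6700 + (0.5500 - 1.6700)*exp(-1.0000*4.6800)
= 1.6700 + -1.1200 * 0.0093
= 1.6596

1.6596


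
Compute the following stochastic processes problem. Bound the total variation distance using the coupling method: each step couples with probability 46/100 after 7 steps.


TV distance bound <= (1-delta)^n
= (1 - 0.4600)^7
= 0.5400^7
= 0.0134

0.0134


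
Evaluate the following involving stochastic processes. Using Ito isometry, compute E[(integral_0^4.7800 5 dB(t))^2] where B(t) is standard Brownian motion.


By Ito isometry: E[(int f dB)^2] = int f^2 dt
= 5^2 * 4.7800
= 25 * 4.7800 = 119.5000

119.5000


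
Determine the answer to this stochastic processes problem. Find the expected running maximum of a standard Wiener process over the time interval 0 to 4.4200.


E(max B(s)) = sqrt(2t/pi)
= sqrt(2*4.4200/pi)
= sqrt(2.8139)
= 1.6775

1.6775


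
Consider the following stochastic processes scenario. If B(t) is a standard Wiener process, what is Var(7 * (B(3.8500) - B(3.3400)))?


Var(alpha*(B(t)-B(s))) = alpha^2 * (t-s)
= 7^2 * (3.8500 - 3.3400)
= 49 * 0.5100
= 24.9900

24.9900


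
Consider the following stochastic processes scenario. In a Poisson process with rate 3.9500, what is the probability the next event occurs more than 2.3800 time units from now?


P(X > t) = exp(-lambda * t)
= exp(-3.9500 * 2.3800)
= exp(-9.4010) = 8.2641e-05

8.2641e-05


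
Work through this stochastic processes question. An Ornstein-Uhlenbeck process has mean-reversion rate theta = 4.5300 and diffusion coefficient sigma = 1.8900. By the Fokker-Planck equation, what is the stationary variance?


Stationary variance = sigma^2 / (2*theta)
= 1.8900^2 / (2*4.5300)
= 3.5721 / 9.0600
= 0.3943

0.3943


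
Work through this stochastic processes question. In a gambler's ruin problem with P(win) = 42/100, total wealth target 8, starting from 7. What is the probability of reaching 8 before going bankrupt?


Gambler's ruin formula:
r = q/p = 0.5800/0.4200 = 1.3810
P(win) = (1 - r^i)/(1 - r^N)
= (1 - 1.3810^7)/(1 - 1.3810^8)
= 0.7016

0.7016


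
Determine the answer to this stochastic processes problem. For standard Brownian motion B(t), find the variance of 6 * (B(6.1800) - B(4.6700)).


Var(alpha*(B(t)-B(s))) = alpha^2 * (t-s)
= 6^2 * (6.1800 - 4.6700)
= 36 * 1.5100
= 54.3600

54.3600


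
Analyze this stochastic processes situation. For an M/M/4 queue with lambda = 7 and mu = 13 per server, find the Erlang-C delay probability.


a = lambda/mu = 0.5385
rho = a/c = 0.1346
Erlang-C formula applied:
C(c,a) = 0.0024

0.0024


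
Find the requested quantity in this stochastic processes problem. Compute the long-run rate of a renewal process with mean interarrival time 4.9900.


Long-run renewal rate = 1/E(X)
= 1/4.9900
= 0.2004

0.2004


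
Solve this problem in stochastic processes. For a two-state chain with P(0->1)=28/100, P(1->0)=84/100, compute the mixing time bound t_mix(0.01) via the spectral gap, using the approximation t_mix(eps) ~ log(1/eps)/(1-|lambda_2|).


lambda_2 = |1 - p01 - p10| = |1 - 0.2800 - 0.8400| = 0.1200
t_mix ~ log(1/eps)/(1 - |lambda_2|)
= log(100)/(1 - 0.1200) = 4.6052/0.8800
= 5.2331

5.2331


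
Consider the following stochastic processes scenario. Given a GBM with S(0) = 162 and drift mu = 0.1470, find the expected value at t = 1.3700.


E[S(t)] = S(0) * exp(mu * t)
= 162 * exp(0.1470 * 1.3700)
= 162 * 1.2231
= 198.1425

198.1425


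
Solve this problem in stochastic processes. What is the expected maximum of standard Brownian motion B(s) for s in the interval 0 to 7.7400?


E(max B(s)) = sqrt(2t/pi)
= sqrt(2*7.7400/pi)
= sqrt(4.9274)
= 2.2198

2.2198


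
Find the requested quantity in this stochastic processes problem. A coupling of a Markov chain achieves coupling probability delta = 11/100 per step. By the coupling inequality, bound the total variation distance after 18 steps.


TV distance bound <= (1-delta)^n
= (1 - 0.1100)^18
= 0.8900^18
= 0.1227

0.1227


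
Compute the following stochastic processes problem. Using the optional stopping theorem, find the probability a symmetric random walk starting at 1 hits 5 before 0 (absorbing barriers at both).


By optional stopping theorem: E(M at tau) = M(0) = 1
P(hit 5)*5 + P(hit 0)*0 = 1
P(hit 5) = (1 - 0)/(5 - 0) = 1/5 = 0.2000

0.2000


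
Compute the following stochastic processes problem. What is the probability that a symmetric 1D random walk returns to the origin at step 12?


P(S(12) = 0) = C(12,6) / 4^6
= 924 / 4096
= 0.2256

0.2256
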